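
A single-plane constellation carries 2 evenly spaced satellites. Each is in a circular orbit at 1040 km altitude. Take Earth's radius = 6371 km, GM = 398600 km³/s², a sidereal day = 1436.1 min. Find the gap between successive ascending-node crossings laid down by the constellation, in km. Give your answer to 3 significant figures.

1470 km

Semi-major axis a = 6371 + 1040 = 7411 km. Period T = 2π√(a³/μ) = 2π√(7411³/398600) = 6349.3 s = 105.82 min.
Single-satellite node shift = (6349.3/86166) × 360° = 26.53°.
With 2 satellites evenly phased, successive equator crossings are 26.53/2 = 13.264° apart.
That is 13.264 × 111.2 = 1475 km at the equator.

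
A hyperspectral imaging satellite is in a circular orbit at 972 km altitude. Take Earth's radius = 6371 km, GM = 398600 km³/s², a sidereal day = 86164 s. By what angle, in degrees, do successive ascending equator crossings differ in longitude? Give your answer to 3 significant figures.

26.2°

Semi-major axis a = 6371 + 972 = 7343 km. Period T = 2π√(a³/μ) = 2π√(7343³/398600) = 6262.1 s = 104.37 min.
During one orbit Earth rotates (6262.1 / 86164) × 360° = 26.16°.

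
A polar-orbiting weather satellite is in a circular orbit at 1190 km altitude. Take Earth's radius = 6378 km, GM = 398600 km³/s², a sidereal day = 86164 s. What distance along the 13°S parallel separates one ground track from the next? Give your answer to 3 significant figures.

2970 km

Semi-major axis a = 6378 + 1190 = 7568 km. Period T = 2π√(a³/μ) = 2π√(7568³/398600) = 6552.1 s = 109.20 min.
Node shift per orbit = (6552.1/86164) × 360° = 27.38°.
Equatorial spacing = 27.38 × 111.3 km/° = 3047 km.
At 13° latitude, spacing = 3047 × cos(13°) = 2969 km.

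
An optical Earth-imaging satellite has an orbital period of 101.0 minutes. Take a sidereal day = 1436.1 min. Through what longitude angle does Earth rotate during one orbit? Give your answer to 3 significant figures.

25.3°

T = 101.0 min = 6060.0 s.
During one orbit Earth rotates (6060.0 / 86166) × 360° = 25.32°.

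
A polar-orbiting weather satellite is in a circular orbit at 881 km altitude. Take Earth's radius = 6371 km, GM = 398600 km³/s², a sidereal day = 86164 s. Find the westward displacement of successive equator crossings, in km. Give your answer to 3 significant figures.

2860 km

Semi-major axis a = 6371 + 881 = 7252 km. Period T = 2π√(a³/μ) = 2π√(7252³/398600) = 6146.1 s = 102.43 min.
During one orbit Earth rotates (6146.1 / 86164) × 360° = 25.68°.
At the equator that is 25.68° × (2π·6371/360) km/° = 25.68 × 111.2 = 2855 km.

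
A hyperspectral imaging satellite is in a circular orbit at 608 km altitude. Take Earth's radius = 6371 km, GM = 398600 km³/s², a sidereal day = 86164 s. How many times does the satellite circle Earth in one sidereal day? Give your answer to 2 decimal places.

14.85

Semi-major axis a = 6371 + 608 = 6979 km. Period T = 2π√(a³/μ) = 2π√(6979³/398600) = 5802.3 s = 96.71 min.
Orbits per sidereal day = 86164 / 5802.3 = 14.850.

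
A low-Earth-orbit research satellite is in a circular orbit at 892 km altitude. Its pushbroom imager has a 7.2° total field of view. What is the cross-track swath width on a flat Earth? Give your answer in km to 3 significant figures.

112 km

Half-angle = 7.2°/2 = 3.6°.
Swath width ≈ 2h·tan(θ/2) = 2 × 892 × tan(3.6°) = 112.2 km.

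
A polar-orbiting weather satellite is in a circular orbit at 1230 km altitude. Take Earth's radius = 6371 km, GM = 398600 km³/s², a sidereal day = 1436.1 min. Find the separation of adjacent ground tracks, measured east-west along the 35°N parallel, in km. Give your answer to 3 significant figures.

Semi-major axis a = 6371 + 1230 = 7601 km. Period T = 2π√(a³/μ) = 2π√(7601³/398600) = 6595.0 s = 109.92 min.
Node shift per orbit = (6595.0/86166) × 360° = 27.55°.
Equatorial spacing = 27.55 × 111.2 km/° = 3064 km.
At 35° latitude, spacing = 3064 × cos(35°) = 2510 km.

2510 km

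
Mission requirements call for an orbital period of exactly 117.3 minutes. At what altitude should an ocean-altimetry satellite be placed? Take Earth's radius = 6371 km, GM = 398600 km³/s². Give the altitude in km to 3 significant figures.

1570 km

T = 117.3 min = 7038.0 s.
From T = 2π√(a³/μ): a = (μ T²/4π²)^(1/3) = (398600 × 7038.0² / 4π²)^(1/3) = 7938 km.
Altitude h = a − R = 7938 − 6371 = 1567 km.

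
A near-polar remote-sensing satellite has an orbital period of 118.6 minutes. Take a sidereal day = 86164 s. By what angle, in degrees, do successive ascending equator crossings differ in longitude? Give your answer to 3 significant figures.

T = 118.6 min = 7116.0 s.
During one orbit Earth rotates (7116.0 / 86164) × 360° = 29.73°.

29.7°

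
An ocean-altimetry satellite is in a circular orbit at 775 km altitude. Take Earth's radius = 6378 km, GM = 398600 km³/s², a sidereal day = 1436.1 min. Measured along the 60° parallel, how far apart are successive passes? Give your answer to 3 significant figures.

1400 km

Semi-major axis a = 6378 + 775 = 7153 km. Period T = 2π√(a³/μ) = 2π√(7153³/398600) = 6020.7 s = 100.34 min.
Node shift per orbit = (6020.7/86166) × 360° = 25.15°.
Equatorial spacing = 25.15 × 111.3 km/° = 2800 km.
At 60° latitude, spacing = 2800 × cos(60°) = 1400 km.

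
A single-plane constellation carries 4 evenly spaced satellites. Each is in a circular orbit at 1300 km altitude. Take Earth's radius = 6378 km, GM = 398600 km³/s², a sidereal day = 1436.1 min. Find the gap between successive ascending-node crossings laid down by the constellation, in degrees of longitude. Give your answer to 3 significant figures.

Semi-major axis a = 6378 + 1300 = 7678 km. Period T = 2π√(a³/μ) = 2π√(7678³/398600) = 6695.5 s = 111.59 min.
Single-satellite node shift = (6695.5/86166) × 360° = 27.97°.
With 4 satellites evenly phased, successive equator crossings are 27.97/4 = 6.993° apart.

6.99°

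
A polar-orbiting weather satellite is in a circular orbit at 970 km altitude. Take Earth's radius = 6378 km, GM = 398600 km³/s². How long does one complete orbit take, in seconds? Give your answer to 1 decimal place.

Semi-major axis a = 6378 + 970 = 7348 km. Period T = 2π√(a³/μ) = 2π√(7348³/398600) = 6268.5 s = 104.48 min.

6268.5 seconds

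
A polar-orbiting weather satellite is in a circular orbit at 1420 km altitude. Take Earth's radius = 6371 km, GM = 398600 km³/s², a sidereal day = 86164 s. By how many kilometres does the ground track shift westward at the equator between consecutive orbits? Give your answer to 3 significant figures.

Semi-major axis a = 6371 + 1420 = 7791 km. Period T = 2π√(a³/μ) = 2π√(7791³/398600) = 6843.9 s = 114.06 min.
During one orbit Earth rotates (6843.9 / 86164) × 360° = 28.59°.
At the equator that is 28.59° × (2π·6371/360) km/° = 28.59 × 111.2 = 3180 km.

3180 km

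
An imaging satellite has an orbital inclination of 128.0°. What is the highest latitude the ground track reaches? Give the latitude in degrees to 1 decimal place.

Retrograde orbit: the ground track reaches ±(180° − i) = ±(180 − 128.0) = ±52.0°.

52.0°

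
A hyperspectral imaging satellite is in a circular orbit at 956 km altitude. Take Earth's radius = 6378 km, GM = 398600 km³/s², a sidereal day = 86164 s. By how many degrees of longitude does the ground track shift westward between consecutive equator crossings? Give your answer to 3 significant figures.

Semi-major axis a = 6378 + 956 = 7334 km. Period T = 2π√(a³/μ) = 2π√(7334³/398600) = 6250.6 s = 104.18 min.
During one orbit Earth rotates (6250.6 / 86164) × 360° = 26.12°.

26.1°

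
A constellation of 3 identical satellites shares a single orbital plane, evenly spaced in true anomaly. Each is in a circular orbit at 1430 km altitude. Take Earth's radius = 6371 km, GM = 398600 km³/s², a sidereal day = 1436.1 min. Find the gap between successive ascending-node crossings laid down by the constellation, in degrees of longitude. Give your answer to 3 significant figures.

Semi-major axis a = 6371 + 1430 = 7801 km. Period T = 2π√(a³/μ) = 2π√(7801³/398600) = 6857.0 s = 114.28 min.
Single-satellite node shift = (6857.0/86166) × 360° = 28.65°.
With 3 satellites evenly phased, successive equator crossings are 28.65/3 = 9.550° apart.

9.55°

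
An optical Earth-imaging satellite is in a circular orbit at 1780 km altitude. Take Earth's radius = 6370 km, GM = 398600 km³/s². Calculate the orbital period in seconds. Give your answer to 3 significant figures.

7320 seconds

Semi-major axis a = 6370 + 1780 = 8150 km. Period T = 2π√(a³/μ) = 2π√(8150³/398600) = 7322.3 s = 122.04 min.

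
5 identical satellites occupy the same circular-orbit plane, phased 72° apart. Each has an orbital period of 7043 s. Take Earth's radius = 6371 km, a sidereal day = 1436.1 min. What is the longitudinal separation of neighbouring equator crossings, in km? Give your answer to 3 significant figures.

654 km

Single-satellite node shift = (7043.0/86166) × 360° = 29.43°.
With 5 satellites evenly phased, successive equator crossings are 29.43/5 = 5.885° apart.
That is 5.885 × 111.2 = 654 km at the equator.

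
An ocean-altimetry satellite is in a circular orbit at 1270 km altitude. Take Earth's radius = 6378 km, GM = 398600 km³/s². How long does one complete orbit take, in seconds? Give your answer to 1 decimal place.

6656.3 seconds

Semi-major axis a = 6378 + 1270 = 7648 km. Period T = 2π√(a³/μ) = 2π√(7648³/398600) = 6656.3 s = 110.94 min.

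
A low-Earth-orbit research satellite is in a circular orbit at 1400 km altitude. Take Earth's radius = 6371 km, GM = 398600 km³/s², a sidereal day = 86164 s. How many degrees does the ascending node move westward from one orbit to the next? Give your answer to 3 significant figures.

Semi-major axis a = 6371 + 1400 = 7771 km. Period T = 2π√(a³/μ) = 2π√(7771³/398600) = 6817.5 s = 113.63 min.
During one orbit Earth rotates (6817.5 / 86164) × 360° = 28.48°.

28.5°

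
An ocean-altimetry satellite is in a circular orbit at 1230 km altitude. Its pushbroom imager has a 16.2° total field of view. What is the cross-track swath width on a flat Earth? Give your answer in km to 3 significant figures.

Half-angle = 16.2°/2 = 8.1°.
Swath width ≈ 2h·tan(θ/2) = 2 × 1230 × tan(8.1°) = 350.1 km.

350 km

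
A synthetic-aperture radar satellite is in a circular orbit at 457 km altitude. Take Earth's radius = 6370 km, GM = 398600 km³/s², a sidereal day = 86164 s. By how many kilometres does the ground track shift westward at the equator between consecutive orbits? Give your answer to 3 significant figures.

Semi-major axis a = 6370 + 457 = 6827 km. Period T = 2π√(a³/μ) = 2π√(6827³/398600) = 5613.8 s = 93.56 min.
During one orbit Earth rotates (5613.8 / 86164) × 360° = 23.45°.
At the equator that is 23.45° × (2π·6370/360) km/° = 23.45 × 111.2 = 2608 km.

2610 km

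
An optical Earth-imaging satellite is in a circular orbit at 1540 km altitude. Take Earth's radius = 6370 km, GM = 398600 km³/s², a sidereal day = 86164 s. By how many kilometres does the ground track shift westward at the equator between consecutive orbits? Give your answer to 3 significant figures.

3250 km

Semi-major axis a = 6370 + 1540 = 7910 km. Period T = 2π√(a³/μ) = 2π√(7910³/398600) = 7001.3 s = 116.69 min.
During one orbit Earth rotates (7001.3 / 86164) × 360° = 29.25°.
At the equator that is 29.25° × (2π·6370/360) km/° = 29.25 × 111.2 = 3252 km.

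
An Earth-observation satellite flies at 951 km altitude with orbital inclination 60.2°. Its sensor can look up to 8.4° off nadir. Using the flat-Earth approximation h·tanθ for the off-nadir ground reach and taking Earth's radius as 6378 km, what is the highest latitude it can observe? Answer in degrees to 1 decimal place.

61.5°

For a prograde orbit the ground track reaches latitude ±i = ±60.2°.
Sensor half-swath on the ground ≈ 951·tan(8.4°) = 140 km = 1.26° of latitude.
Maximum observable latitude ≈ 60.2 + 1.26 = 61.5°.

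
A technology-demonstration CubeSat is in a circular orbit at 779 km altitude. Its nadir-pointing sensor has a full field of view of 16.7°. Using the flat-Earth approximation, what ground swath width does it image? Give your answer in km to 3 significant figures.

229 km

Half-angle = 16.7°/2 = 8.35°.
Swath width ≈ 2h·tan(θ/2) = 2 × 779 × tan(8.35°) = 228.7 km.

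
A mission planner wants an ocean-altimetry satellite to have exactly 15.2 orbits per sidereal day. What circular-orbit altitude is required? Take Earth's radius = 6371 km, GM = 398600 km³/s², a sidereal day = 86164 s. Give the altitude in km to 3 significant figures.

500 km

Required period T = 86164 / 15.2 = 5668.7 s.
From T = 2π√(a³/μ): a = (μ T²/4π²)^(1/3) = (398600 × 5668.7² / 4π²)^(1/3) = 6871 km.
Altitude h = a − R = 6871 − 6371 = 500 km.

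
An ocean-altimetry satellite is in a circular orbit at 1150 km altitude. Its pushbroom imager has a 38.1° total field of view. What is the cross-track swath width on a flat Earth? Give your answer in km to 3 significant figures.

794 km

Half-angle = 38.1°/2 = 19.05°.
Swath width ≈ 2h·tan(θ/2) = 2 × 1150 × tan(19.05°) = 794.2 km.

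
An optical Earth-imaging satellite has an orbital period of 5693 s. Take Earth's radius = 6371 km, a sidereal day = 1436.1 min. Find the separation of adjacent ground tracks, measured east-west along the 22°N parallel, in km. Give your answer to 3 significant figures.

2450 km

Node shift per orbit = (5693.0/86166) × 360° = 23.79°.
Equatorial spacing = 23.79 × 111.2 km/° = 2645 km.
At 22° latitude, spacing = 2645 × cos(22°) = 2452 km.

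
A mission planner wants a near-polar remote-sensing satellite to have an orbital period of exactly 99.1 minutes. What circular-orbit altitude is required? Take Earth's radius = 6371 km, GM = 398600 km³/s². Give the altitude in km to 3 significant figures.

723 km

T = 99.1 min = 5946.0 s.
From T = 2π√(a³/μ): a = (μ T²/4π²)^(1/3) = (398600 × 5946.0² / 4π²)^(1/3) = 7094 km.
Altitude h = a − R = 7094 − 6371 = 723 km.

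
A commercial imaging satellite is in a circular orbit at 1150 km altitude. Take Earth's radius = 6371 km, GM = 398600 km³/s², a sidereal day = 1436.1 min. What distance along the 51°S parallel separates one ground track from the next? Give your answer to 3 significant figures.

Semi-major axis a = 6371 + 1150 = 7521 km. Period T = 2π√(a³/μ) = 2π√(7521³/398600) = 6491.2 s = 108.19 min.
Node shift per orbit = (6491.2/86166) × 360° = 27.12°.
Equatorial spacing = 27.12 × 111.2 km/° = 3016 km.
At 51° latitude, spacing = 3016 × cos(51°) = 1898 km.

1900 km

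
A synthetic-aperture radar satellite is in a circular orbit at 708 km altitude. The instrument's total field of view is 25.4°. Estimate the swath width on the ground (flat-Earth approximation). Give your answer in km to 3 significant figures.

319 km

Half-angle = 25.4°/2 = 12.7°.
Swath width ≈ 2h·tan(θ/2) = 2 × 708 × tan(12.7°) = 319.1 km.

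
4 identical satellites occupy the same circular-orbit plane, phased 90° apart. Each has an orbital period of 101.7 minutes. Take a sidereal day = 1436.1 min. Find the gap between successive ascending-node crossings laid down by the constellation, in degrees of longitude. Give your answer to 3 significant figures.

T = 101.7 min = 6102.0 s.
Single-satellite node shift = (6102.0/86166) × 360° = 25.49°.
With 4 satellites evenly phased, successive equator crossings are 25.49/4 = 6.374° apart.

6.37°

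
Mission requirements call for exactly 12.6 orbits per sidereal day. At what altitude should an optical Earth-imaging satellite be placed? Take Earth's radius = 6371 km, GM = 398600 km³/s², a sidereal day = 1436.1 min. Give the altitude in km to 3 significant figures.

Required period T = 86166 / 12.6 = 6838.6 s.
From T = 2π√(a³/μ): a = (μ T²/4π²)^(1/3) = (398600 × 6838.6² / 4π²)^(1/3) = 7787 km.
Altitude h = a − R = 7787 − 6371 = 1416 km.

1420 km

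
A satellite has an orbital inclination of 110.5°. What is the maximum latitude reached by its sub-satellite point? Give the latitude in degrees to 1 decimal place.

69.5°

Retrograde orbit: the ground track reaches ±(180° − i) = ±(180 − 110.5) = ±69.5°.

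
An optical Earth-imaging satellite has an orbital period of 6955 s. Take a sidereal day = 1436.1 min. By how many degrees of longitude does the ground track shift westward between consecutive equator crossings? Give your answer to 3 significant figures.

During one orbit Earth rotates (6955.0 / 86166) × 360° = 29.06°.

29.1°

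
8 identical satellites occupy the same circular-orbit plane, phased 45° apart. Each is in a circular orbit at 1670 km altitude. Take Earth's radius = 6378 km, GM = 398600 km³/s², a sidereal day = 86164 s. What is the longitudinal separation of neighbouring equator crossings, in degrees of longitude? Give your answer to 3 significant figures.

Semi-major axis a = 6378 + 1670 = 8048 km. Period T = 2π√(a³/μ) = 2π√(8048³/398600) = 7185.3 s = 119.75 min.
Single-satellite node shift = (7185.3/86164) × 360° = 30.02°.
With 8 satellites evenly phased, successive equator crossings are 30.02/8 = 3.753° apart.

3.75°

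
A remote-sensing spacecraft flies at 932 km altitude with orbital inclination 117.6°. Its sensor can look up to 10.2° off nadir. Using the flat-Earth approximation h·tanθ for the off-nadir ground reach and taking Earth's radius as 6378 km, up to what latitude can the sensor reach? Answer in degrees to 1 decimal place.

63.9°

Retrograde orbit: the ground track reaches ±(180° − i) = ±(180 − 117.6) = ±62.4°.
Sensor half-swath on the ground ≈ 932·tan(10.2°) = 168 km = 1.51° of latitude.
Maximum observable latitude ≈ 62.4 + 1.51 = 63.9°.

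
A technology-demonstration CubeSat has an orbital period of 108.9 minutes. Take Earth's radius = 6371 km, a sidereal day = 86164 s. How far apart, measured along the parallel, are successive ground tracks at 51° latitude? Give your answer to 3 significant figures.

T = 108.9 min = 6534.0 s.
Node shift per orbit = (6534.0/86164) × 360° = 27.30°.
Equatorial spacing = 27.30 × 111.2 km/° = 3036 km.
At 51° latitude, spacing = 3036 × cos(51°) = 1910 km.

1910 km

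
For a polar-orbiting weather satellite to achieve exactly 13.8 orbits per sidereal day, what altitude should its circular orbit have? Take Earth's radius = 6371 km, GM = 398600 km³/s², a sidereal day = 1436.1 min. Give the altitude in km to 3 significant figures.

Required period T = 86166 / 13.8 = 6243.9 s.
From T = 2π√(a³/μ): a = (μ T²/4π²)^(1/3) = (398600 × 6243.9² / 4π²)^(1/3) = 7329 km.
Altitude h = a − R = 7329 − 6371 = 958 km.

958 km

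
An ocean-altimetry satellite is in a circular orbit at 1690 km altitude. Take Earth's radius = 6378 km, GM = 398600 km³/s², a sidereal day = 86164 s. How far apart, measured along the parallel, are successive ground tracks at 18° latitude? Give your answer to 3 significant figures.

Semi-major axis a = 6378 + 1690 = 8068 km. Period T = 2π√(a³/μ) = 2π√(8068³/398600) = 7212.1 s = 120.20 min.
Node shift per orbit = (7212.1/86164) × 360° = 30.13°.
Equatorial spacing = 30.13 × 111.3 km/° = 3354 km.
At 18° latitude, spacing = 3354 × cos(18°) = 3190 km.

3190 km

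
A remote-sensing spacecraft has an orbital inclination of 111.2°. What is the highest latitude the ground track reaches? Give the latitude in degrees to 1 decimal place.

68.8°

Retrograde orbit: the ground track reaches ±(180° − i) = ±(180 − 111.2) = ±68.8°.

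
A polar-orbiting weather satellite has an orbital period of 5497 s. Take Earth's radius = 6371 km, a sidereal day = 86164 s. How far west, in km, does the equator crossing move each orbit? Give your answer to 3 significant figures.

2550 km

During one orbit Earth rotates (5497.0 / 86164) × 360° = 22.97°.
At the equator that is 22.97° × (2π·6371/360) km/° = 22.97 × 111.2 = 2554 km.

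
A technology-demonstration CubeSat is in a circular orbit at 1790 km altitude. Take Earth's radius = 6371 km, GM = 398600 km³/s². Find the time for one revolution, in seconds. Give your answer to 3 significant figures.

Semi-major axis a = 6371 + 1790 = 8161 km. Period T = 2π√(a³/μ) = 2π√(8161³/398600) = 7337.1 s = 122.29 min.

7340 seconds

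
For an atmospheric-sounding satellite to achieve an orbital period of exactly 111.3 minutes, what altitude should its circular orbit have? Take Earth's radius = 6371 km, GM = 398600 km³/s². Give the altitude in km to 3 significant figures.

1290 km

T = 111.3 min = 6678.0 s.
From T = 2π√(a³/μ): a = (μ T²/4π²)^(1/3) = (398600 × 6678.0² / 4π²)^(1/3) = 7665 km.
Altitude h = a − R = 7665 − 6371 = 1294 km.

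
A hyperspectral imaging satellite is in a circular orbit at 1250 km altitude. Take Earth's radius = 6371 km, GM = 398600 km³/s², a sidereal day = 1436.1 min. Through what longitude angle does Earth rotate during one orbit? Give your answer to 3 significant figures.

27.7°

Semi-major axis a = 6371 + 1250 = 7621 km. Period T = 2π√(a³/μ) = 2π√(7621³/398600) = 6621.1 s = 110.35 min.
During one orbit Earth rotates (6621.1 / 86166) × 360° = 27.66°.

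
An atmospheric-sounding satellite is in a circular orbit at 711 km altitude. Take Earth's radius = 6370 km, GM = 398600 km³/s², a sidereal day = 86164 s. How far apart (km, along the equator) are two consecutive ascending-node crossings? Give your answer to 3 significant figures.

Semi-major axis a = 6370 + 711 = 7081 km. Period T = 2π√(a³/μ) = 2π√(7081³/398600) = 5930.0 s = 98.83 min.
During one orbit Earth rotates (5930.0 / 86164) × 360° = 24.78°.
At the equator that is 24.78° × (2π·6370/360) km/° = 24.78 × 111.2 = 2755 km.

2750 km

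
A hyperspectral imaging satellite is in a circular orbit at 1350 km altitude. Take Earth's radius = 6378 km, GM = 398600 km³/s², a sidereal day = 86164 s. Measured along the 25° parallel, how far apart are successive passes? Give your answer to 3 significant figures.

Semi-major axis a = 6378 + 1350 = 7728 km. Period T = 2π√(a³/μ) = 2π√(7728³/398600) = 6761.0 s = 112.68 min.
Node shift per orbit = (6761.0/86164) × 360° = 28.25°.
Equatorial spacing = 28.25 × 111.3 km/° = 3144 km.
At 25° latitude, spacing = 3144 × cos(25°) = 2850 km.

2850 km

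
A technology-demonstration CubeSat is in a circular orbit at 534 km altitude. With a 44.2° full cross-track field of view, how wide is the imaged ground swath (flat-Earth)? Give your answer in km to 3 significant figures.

Half-angle = 44.2°/2 = 22.1°.
Swath width ≈ 2h·tan(θ/2) = 2 × 534 × tan(22.1°) = 433.7 km.

434 km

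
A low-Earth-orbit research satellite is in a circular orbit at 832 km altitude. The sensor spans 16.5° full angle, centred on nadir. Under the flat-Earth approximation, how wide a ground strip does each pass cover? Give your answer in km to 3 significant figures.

241 km

Half-angle = 16.5°/2 = 8.25°.
Swath width ≈ 2h·tan(θ/2) = 2 × 832 × tan(8.25°) = 241.3 km.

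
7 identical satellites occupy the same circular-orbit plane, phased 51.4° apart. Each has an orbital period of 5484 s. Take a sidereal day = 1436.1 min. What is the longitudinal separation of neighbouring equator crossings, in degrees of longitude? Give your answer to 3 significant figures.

3.27°

Single-satellite node shift = (5484.0/86166) × 360° = 22.91°.
With 7 satellites evenly phased, successive equator crossings are 22.91/7 = 3.273° apart.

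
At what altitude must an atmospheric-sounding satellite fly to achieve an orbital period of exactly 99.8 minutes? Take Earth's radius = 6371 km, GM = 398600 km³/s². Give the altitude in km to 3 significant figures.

756 km

T = 99.8 min = 5988.0 s.
From T = 2π√(a³/μ): a = (μ T²/4π²)^(1/3) = (398600 × 5988.0² / 4π²)^(1/3) = 7127 km.
Altitude h = a − R = 7127 − 6371 = 756 km.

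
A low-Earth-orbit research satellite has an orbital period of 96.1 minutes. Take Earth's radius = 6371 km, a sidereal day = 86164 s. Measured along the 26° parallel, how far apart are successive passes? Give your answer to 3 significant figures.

T = 96.1 min = 5766.0 s.
Node shift per orbit = (5766.0/86164) × 360° = 24.09°.
Equatorial spacing = 24.09 × 111.2 km/° = 2679 km.
At 26° latitude, spacing = 2679 × cos(26°) = 2408 km.

2410 km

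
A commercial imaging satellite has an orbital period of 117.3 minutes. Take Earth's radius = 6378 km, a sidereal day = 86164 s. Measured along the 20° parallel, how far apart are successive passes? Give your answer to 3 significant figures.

3080 km

T = 117.3 min = 7038.0 s.
Node shift per orbit = (7038.0/86164) × 360° = 29.41°.
Equatorial spacing = 29.41 × 111.3 km/° = 3273 km.
At 20° latitude, spacing = 3273 × cos(20°) = 3076 km.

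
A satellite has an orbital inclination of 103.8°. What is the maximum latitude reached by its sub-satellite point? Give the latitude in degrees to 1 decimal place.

76.2°

Retrograde orbit: the ground track reaches ±(180° − i) = ±(180 − 103.8) = ±76.2°.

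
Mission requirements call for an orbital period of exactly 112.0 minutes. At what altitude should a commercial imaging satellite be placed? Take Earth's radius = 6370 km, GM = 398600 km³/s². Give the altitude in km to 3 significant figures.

1330 km

T = 112.0 min = 6720.0 s.
From T = 2π√(a³/μ): a = (μ T²/4π²)^(1/3) = (398600 × 6720.0² / 4π²)^(1/3) = 7697 km.
Altitude h = a − R = 7697 − 6370 = 1327 km.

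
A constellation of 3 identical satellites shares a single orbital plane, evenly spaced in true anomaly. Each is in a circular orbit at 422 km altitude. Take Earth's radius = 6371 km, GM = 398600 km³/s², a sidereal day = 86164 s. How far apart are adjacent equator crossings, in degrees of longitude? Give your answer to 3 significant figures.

7.76°

Semi-major axis a = 6371 + 422 = 6793 km. Period T = 2π√(a³/μ) = 2π√(6793³/398600) = 5571.9 s = 92.87 min.
Single-satellite node shift = (5571.9/86164) × 360° = 23.28°.
With 3 satellites evenly phased, successive equator crossings are 23.28/3 = 7.760° apart.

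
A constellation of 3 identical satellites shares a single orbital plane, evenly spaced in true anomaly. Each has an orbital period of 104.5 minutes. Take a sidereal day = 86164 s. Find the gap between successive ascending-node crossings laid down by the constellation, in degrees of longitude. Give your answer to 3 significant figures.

T = 104.5 min = 6270.0 s.
Single-satellite node shift = (6270.0/86164) × 360° = 26.20°.
With 3 satellites evenly phased, successive equator crossings are 26.20/3 = 8.732° apart.

8.73°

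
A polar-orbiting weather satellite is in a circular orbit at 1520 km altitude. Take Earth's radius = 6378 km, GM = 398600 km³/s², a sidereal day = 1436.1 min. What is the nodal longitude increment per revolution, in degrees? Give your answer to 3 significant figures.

Semi-major axis a = 6378 + 1520 = 7898 km. Period T = 2π√(a³/μ) = 2π√(7898³/398600) = 6985.3 s = 116.42 min.
During one orbit Earth rotates (6985.3 / 86166) × 360° = 29.18°.

29.2°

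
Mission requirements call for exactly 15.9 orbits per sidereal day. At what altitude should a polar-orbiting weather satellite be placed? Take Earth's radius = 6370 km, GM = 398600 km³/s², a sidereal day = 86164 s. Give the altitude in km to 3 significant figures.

298 km

Required period T = 86164 / 15.9 = 5419.1 s.
From T = 2π√(a³/μ): a = (μ T²/4π²)^(1/3) = (398600 × 5419.1² / 4π²)^(1/3) = 6668 km.
Altitude h = a − R = 6668 − 6370 = 298 km.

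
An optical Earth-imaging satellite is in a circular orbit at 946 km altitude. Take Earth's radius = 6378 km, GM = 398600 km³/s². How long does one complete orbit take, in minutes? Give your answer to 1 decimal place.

Semi-major axis a = 6378 + 946 = 7324 km. Period T = 2π√(a³/μ) = 2π√(7324³/398600) = 6237.8 s = 103.96 min.

104.0 min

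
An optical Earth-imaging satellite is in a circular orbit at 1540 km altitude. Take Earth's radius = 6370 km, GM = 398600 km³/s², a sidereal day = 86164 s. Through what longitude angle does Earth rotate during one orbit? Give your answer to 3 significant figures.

29.3°

Semi-major axis a = 6370 + 1540 = 7910 km. Period T = 2π√(a³/μ) = 2π√(7910³/398600) = 7001.3 s = 116.69 min.
During one orbit Earth rotates (7001.3 / 86164) × 360° = 29.25°.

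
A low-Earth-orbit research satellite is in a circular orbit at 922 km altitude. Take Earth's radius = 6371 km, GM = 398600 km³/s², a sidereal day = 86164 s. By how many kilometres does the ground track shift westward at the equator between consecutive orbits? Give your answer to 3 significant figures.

2880 km

Semi-major axis a = 6371 + 922 = 7293 km. Period T = 2π√(a³/μ) = 2π√(7293³/398600) = 6198.3 s = 103.30 min.
During one orbit Earth rotates (6198.3 / 86164) × 360° = 25.90°.
At the equator that is 25.90° × (2π·6371/360) km/° = 25.90 × 111.2 = 2880 km.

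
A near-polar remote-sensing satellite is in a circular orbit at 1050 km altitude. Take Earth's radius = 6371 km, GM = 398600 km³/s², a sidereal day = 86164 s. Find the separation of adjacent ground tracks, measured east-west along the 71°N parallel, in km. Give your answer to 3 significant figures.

962 km

Semi-major axis a = 6371 + 1050 = 7421 km. Period T = 2π√(a³/μ) = 2π√(7421³/398600) = 6362.2 s = 106.04 min.
Node shift per orbit = (6362.2/86164) × 360° = 26.58°.
Equatorial spacing = 26.58 × 111.2 km/° = 2956 km.
At 71° latitude, spacing = 2956 × cos(71°) = 962 km.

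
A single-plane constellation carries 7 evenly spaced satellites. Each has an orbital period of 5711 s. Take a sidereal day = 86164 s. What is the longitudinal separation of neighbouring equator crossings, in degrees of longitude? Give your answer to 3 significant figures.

3.41°

Single-satellite node shift = (5711.0/86164) × 360° = 23.86°.
With 7 satellites evenly phased, successive equator crossings are 23.86/7 = 3.409° apart.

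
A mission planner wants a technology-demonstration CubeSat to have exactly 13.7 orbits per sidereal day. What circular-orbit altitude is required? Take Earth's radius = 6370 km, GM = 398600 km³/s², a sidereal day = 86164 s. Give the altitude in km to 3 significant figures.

Required period T = 86164 / 13.7 = 6289.3 s.
From T = 2π√(a³/μ): a = (μ T²/4π²)^(1/3) = (398600 × 6289.3² / 4π²)^(1/3) = 7364 km.
Altitude h = a − R = 7364 − 6370 = 994 km.

994 km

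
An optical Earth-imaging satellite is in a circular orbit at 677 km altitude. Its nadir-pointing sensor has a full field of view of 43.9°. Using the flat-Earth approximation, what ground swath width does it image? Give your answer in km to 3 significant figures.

546 km

Half-angle = 43.9°/2 = 21.95°.
Swath width ≈ 2h·tan(θ/2) = 2 × 677 × tan(21.95°) = 545.7 km.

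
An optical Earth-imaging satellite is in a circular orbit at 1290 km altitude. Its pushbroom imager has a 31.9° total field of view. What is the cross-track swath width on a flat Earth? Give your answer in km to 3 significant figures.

Half-angle = 31.9°/2 = 15.95°.
Swath width ≈ 2h·tan(θ/2) = 2 × 1290 × tan(15.95°) = 737.4 km.

737 km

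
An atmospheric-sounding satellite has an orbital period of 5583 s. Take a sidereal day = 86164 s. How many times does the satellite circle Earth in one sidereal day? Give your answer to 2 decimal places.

Orbits per sidereal day = 86164 / 5583.0 = 15.433.

15.43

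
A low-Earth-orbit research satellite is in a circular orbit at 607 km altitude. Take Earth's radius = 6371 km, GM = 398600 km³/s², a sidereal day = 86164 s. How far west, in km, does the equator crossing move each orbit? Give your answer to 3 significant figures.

Semi-major axis a = 6371 + 607 = 6978 km. Period T = 2π√(a³/μ) = 2π√(6978³/398600) = 5801.1 s = 96.68 min.
During one orbit Earth rotates (5801.1 / 86164) × 360° = 24.24°.
At the equator that is 24.24° × (2π·6371/360) km/° = 24.24 × 111.2 = 2695 km.

2700 km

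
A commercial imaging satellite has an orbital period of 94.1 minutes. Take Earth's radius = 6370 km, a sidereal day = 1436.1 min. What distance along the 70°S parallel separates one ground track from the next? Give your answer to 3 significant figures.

T = 94.1 min = 5646.0 s.
Node shift per orbit = (5646.0/86166) × 360° = 23.59°.
Equatorial spacing = 23.59 × 111.2 km/° = 2623 km.
At 70° latitude, spacing = 2623 × cos(70°) = 897 km.

897 km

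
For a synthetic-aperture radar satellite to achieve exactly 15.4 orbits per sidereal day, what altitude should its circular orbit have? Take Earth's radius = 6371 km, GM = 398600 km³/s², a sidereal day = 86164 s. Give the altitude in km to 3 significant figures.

441 km

Required period T = 86164 / 15.4 = 5595.1 s.
From T = 2π√(a³/μ): a = (μ T²/4π²)^(1/3) = (398600 × 5595.1² / 4π²)^(1/3) = 6812 km.
Altitude h = a − R = 6812 − 6371 = 441 km.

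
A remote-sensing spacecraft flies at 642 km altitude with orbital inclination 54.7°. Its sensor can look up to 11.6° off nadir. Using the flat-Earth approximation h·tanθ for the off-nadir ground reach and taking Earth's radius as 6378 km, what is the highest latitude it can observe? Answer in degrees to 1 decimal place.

55.9°

For a prograde orbit the ground track reaches latitude ±i = ±54.7°.
Sensor half-swath on the ground ≈ 642·tan(11.6°) = 132 km = 1.18° of latitude.
Maximum observable latitude ≈ 54.7 + 1.18 = 55.9°.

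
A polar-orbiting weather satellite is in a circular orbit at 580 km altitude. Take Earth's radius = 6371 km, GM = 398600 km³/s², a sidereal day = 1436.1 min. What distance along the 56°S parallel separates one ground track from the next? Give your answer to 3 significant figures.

1500 km

Semi-major axis a = 6371 + 580 = 6951 km. Period T = 2π√(a³/μ) = 2π√(6951³/398600) = 5767.4 s = 96.12 min.
Node shift per orbit = (5767.4/86166) × 360° = 24.10°.
Equatorial spacing = 24.10 × 111.2 km/° = 2679 km.
At 56° latitude, spacing = 2679 × cos(56°) = 1498 km.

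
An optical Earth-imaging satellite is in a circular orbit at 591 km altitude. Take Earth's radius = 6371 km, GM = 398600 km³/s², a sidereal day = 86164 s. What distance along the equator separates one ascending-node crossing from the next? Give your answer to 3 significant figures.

Semi-major axis a = 6371 + 591 = 6962 km. Period T = 2π√(a³/μ) = 2π√(6962³/398600) = 5781.1 s = 96.35 min.
During one orbit Earth rotates (5781.1 / 86164) × 360° = 24.15°.
At the equator that is 24.15° × (2π·6371/360) km/° = 24.15 × 111.2 = 2686 km.

2690 km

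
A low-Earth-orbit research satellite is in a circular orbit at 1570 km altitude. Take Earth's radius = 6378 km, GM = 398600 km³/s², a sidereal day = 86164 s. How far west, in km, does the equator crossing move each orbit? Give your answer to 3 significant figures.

3280 km

Semi-major axis a = 6378 + 1570 = 7948 km. Period T = 2π√(a³/μ) = 2π√(7948³/398600) = 7051.8 s = 117.53 min.
During one orbit Earth rotates (7051.8 / 86164) × 360° = 29.46°.
At the equator that is 29.46° × (2π·6378/360) km/° = 29.46 × 111.3 = 3280 km.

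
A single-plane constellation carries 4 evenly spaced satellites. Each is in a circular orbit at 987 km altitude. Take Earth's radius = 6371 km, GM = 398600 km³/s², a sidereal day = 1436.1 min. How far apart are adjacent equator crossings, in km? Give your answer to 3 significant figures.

730 km

Semi-major axis a = 6371 + 987 = 7358 km. Period T = 2π√(a³/μ) = 2π√(7358³/398600) = 6281.3 s = 104.69 min.
Single-satellite node shift = (6281.3/86166) × 360° = 26.24°.
With 4 satellites evenly phased, successive equator crossings are 26.24/4 = 6.561° apart.
That is 6.561 × 111.2 = 730 km at the equator.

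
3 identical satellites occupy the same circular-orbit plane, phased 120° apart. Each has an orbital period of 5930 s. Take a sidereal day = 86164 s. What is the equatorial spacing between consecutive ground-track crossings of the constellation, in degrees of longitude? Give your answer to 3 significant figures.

8.26°

Single-satellite node shift = (5930.0/86164) × 360° = 24.78°.
With 3 satellites evenly phased, successive equator crossings are 24.78/3 = 8.259° apart.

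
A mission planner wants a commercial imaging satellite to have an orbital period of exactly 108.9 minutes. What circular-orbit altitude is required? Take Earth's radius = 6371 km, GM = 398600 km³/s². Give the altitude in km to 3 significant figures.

1180 km

T = 108.9 min = 6534.0 s.
From T = 2π√(a³/μ): a = (μ T²/4π²)^(1/3) = (398600 × 6534.0² / 4π²)^(1/3) = 7554 km.
Altitude h = a − R = 7554 − 6371 = 1183 km.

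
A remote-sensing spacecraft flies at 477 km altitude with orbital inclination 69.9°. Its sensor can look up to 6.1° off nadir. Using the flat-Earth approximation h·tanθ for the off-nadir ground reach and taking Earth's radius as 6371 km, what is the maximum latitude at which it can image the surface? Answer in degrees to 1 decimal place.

70.4°

For a prograde orbit the ground track reaches latitude ±i = ±69.9°.
Sensor half-swath on the ground ≈ 477·tan(6.1°) = 51 km = 0.46° of latitude.
Maximum observable latitude ≈ 69.9 + 0.46 = 70.4°.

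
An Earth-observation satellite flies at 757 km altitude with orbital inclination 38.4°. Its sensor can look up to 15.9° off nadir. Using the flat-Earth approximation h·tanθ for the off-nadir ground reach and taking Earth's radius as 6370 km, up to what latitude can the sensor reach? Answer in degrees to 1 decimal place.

For a prograde orbit the ground track reaches latitude ±i = ±38.4°.
Sensor half-swath on the ground ≈ 757·tan(15.9°) = 216 km = 1.94° of latitude.
Maximum observable latitude ≈ 38.4 + 1.94 = 40.3°.

40.3°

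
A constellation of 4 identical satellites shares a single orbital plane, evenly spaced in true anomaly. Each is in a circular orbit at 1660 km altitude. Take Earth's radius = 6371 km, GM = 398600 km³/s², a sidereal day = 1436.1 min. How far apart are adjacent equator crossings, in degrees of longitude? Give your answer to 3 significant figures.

7.48°

Semi-major axis a = 6371 + 1660 = 8031 km. Period T = 2π√(a³/μ) = 2π√(8031³/398600) = 7162.5 s = 119.38 min.
Single-satellite node shift = (7162.5/86166) × 360° = 29.92°.
With 4 satellites evenly phased, successive equator crossings are 29.92/4 = 7.481° apart.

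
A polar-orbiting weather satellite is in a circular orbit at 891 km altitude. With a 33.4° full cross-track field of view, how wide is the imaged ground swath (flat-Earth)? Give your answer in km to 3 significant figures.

535 km

Half-angle = 33.4°/2 = 16.7°.
Swath width ≈ 2h·tan(θ/2) = 2 × 891 × tan(16.7°) = 534.6 km.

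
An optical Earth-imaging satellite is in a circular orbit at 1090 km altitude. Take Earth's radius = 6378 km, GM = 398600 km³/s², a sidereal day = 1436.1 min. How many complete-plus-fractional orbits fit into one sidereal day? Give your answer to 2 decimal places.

Semi-major axis a = 6378 + 1090 = 7468 km. Period T = 2π√(a³/μ) = 2π√(7468³/398600) = 6422.7 s = 107.05 min.
Orbits per sidereal day = 86166 / 6422.7 = 13.416.

13.42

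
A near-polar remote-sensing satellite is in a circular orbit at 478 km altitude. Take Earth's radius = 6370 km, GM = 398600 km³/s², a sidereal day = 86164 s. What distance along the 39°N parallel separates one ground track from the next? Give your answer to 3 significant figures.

Semi-major axis a = 6370 + 478 = 6848 km. Period T = 2π√(a³/μ) = 2π√(6848³/398600) = 5639.7 s = 94.00 min.
Node shift per orbit = (5639.7/86164) × 360° = 23.56°.
Equatorial spacing = 23.56 × 111.2 km/° = 2620 km.
At 39° latitude, spacing = 2620 × cos(39°) = 2036 km.

2040 km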